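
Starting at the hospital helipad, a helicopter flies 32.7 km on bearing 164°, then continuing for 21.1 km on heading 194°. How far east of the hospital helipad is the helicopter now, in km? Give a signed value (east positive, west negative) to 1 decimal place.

Leg 1 (164°, 32.7 km): east 32.7 sin 164° = 9.01, north 32.7 cos 164° = -31.43
Leg 2 (194°, 21.1 km): east 21.1 sin 194° = -5.10, north 21.1 cos 194° = -20.47
Net east component: 3.91 km.

3.9 km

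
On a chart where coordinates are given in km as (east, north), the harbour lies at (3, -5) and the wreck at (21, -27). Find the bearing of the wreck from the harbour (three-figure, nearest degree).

141°

Δeast = 21 − 3 = 18.00; Δnorth = -27 − -5 = -22.00.
Bearing = atan2(Δeast, Δnorth) mod 360° = 140.71° ≈ 141°.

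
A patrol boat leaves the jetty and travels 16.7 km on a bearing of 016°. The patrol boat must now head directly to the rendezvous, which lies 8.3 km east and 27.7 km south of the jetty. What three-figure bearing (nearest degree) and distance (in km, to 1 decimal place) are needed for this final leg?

Leg 1 (016°, 16.7 km): east 16.7 sin 16° = 4.60, north 16.7 cos 16° = 16.05
Current position: (4.60, 16.05). Target: (8.3, -27.7). Remaining: Δeast = 3.70, Δnorth = -43.75.
Bearing = atan2(3.70, -43.75) mod 360° = 175.17°; distance = √((3.70)² + (-43.75)²) = 43.909 km.

175°, 43.9 km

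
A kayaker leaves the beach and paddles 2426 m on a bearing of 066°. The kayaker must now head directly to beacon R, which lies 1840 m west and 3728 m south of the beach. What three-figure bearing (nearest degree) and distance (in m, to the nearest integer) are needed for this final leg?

Leg 1 (066°, 2426 m): east 2426 sin 66° = 2216.26, north 2426 cos 66° = 986.74
Current position: (2216.26, 986.74). Target: (-1840, -3728). Remaining: Δeast = -4056.26, Δnorth = -4714.74.
Bearing = atan2(-4056.26, -4714.74) mod 360° = 220.71°; distance = √((-4056.26)² + (-4714.74)²) = 6219.490 m.

221°, 6219 m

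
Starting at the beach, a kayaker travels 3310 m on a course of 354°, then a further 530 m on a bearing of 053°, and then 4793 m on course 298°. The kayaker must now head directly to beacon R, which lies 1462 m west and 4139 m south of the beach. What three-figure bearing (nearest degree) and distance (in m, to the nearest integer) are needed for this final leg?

Leg 1 (354°, 3310 m): east 3310 sin 354° = -345.99, north 3310 cos 354° = 3291.87
Leg 2 (053°, 530 m): east 530 sin 53° = 423.28, north 530 cos 53° = 318.96
Leg 3 (298°, 4793 m): east 4793 sin 298° = -4231.97, north 4793 cos 298° = 2250.18
Current position: (-4154.68, 5861.01). Target: (-1462, -4139). Remaining: Δeast = 2692.68, Δnorth = -10000.01.
Bearing = atan2(2692.68, -10000.01) mod 360° = 164.93°; distance = √((2692.68)² + (-10000.01)²) = 10356.189 m.

165°, 10356 m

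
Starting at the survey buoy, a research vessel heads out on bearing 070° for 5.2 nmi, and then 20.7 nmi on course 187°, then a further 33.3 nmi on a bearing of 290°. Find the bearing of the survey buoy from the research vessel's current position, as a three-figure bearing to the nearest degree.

Leg 1 (070°, 5.2 nmi): east 5.2 sin 70° = 4.89, north 5.2 cos 70° = 1.78
Leg 2 (187°, 20.7 nmi): east 20.7 sin 187° = -2.52, north 20.7 cos 187° = -20.55
Leg 3 (290°, 33.3 nmi): east 33.3 sin 290° = -31.29, north 33.3 cos 290° = 11.39
Net displacement: -28.93 east, -7.38 north. Direction back to start is (28.93, 7.38): bearing = atan2(28.93, 7.38) mod 360° = 75.69° ≈ 076°.

076°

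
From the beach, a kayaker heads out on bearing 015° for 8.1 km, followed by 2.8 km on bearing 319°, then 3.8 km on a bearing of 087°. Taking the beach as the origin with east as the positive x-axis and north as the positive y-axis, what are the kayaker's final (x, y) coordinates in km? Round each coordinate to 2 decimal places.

Leg 1 (015°, 8.1 km): east 8.1 sin 15° = 2.10, north 8.1 cos 15° = 7.82
Leg 2 (319°, 2.8 km): east 2.8 sin 319° = -1.84, north 2.8 cos 319° = 2.11
Leg 3 (087°, 3.8 km): east 3.8 sin 87° = 3.79, north 3.8 cos 87° = 0.20
Summing: 4.05 km east, 10.14 km north → (4.05, 10.14).

(4.05, 10.14)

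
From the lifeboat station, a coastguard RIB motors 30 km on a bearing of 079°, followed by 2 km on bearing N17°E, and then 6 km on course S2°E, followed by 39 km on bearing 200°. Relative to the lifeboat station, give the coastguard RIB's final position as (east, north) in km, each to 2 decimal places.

(16.90, -35.01)

Leg 1 (079°, 30 km): east 30 sin 79° = 29.45, north 30 cos 79° = 5.72
Leg 2 (N17°E, 2 km): east 2 sin 17° = 0.58, north 2 cos 17° = 1.91
Leg 3 (S2°E, 6 km): east 6 sin 178° = 0.21, north 6 cos 178° = -6.00
Leg 4 (200°, 39 km): east 39 sin 200° = -13.34, north 39 cos 200° = -36.65
Summing: 16.90 km east, -35.01 km north → (16.90, -35.01).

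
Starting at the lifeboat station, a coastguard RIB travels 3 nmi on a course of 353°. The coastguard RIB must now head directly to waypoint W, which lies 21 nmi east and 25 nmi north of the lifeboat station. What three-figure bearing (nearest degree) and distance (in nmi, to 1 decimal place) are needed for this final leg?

044°, 30.7 nmi

Leg 1 (353°, 3 nmi): east 3 sin 353° = -0.37, north 3 cos 353° = 2.98
Current position: (-0.37, 2.98). Target: (21, 25). Remaining: Δeast = 21.37, Δnorth = 22.02.
Bearing = atan2(21.37, 22.02) mod 360° = 44.13°; distance = √((21.37)² + (22.02)²) = 30.683 nmi.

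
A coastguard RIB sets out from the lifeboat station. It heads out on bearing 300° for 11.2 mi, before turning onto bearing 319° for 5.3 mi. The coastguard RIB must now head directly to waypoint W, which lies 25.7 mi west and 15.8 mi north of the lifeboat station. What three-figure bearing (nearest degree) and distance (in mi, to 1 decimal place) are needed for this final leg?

296°, 14.0 mi

Leg 1 (300°, 11.2 mi): east 11.2 sin 300° = -9.70, north 11.2 cos 300° = 5.60
Leg 2 (319°, 5.3 mi): east 5.3 sin 319° = -3.48, north 5.3 cos 319° = 4.00
Current position: (-13.18, 9.60). Target: (-25.7, 15.8). Remaining: Δeast = -12.52, Δnorth = 6.20.
Bearing = atan2(-12.52, 6.20) mod 360° = 296.34°; distance = √((-12.52)² + (6.20)²) = 13.974 mi.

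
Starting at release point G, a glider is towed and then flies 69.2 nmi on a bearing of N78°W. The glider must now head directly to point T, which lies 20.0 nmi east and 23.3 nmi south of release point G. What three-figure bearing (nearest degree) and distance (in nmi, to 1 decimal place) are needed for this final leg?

Leg 1 (N78°W, 69.2 nmi): east 69.2 sin 282° = -67.69, north 69.2 cos 282° = 14.39
Current position: (-67.69, 14.39). Target: (20.0, -23.3). Remaining: Δeast = 87.69, Δnorth = -37.69.
Bearing = atan2(87.69, -37.69) mod 360° = 113.26°; distance = √((87.69)² + (-37.69)²) = 95.444 nmi.

113°, 95.4 nmi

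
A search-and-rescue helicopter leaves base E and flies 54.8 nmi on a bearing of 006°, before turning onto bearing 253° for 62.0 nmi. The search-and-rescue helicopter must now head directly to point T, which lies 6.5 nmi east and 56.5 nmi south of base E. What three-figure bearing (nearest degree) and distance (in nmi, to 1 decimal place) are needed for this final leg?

Leg 1 (006°, 54.8 nmi): east 54.8 sin 6° = 5.73, north 54.8 cos 6° = 54.50
Leg 2 (253°, 62.0 nmi): east 62.0 sin 253° = -59.29, north 62.0 cos 253° = -18.13
Current position: (-53.56, 36.37). Target: (6.5, -56.5). Remaining: Δeast = 60.06, Δnorth = -92.87.
Bearing = atan2(60.06, -92.87) mod 360° = 147.11°; distance = √((60.06)² + (-92.87)²) = 110.602 nmi.

147°, 110.6 nmi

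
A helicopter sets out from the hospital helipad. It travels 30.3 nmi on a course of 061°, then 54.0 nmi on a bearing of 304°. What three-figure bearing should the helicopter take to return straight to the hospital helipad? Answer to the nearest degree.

Leg 1 (061°, 30.3 nmi): east 30.3 sin 61° = 26.50, north 30.3 cos 61° = 14.69
Leg 2 (304°, 54.0 nmi): east 54.0 sin 304° = -44.77, north 54.0 cos 304° = 30.20
Net displacement: -18.27 east, 44.89 north. Direction back to start is (18.27, -44.89): bearing = atan2(18.27, -44.89) mod 360° = 157.86° ≈ 158°.

158°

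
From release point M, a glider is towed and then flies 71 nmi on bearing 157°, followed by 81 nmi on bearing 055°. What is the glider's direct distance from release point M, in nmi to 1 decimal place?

Leg 1 (157°, 71 nmi): east 71 sin 157° = 27.74, north 71 cos 157° = -65.36
Leg 2 (055°, 81 nmi): east 81 sin 55° = 66.35, north 81 cos 55° = 46.46
Net: 94.09 east, -18.90 north. Distance = √((94.09)² + (-18.90)²) = 95.972 nmi.

96.0 nmi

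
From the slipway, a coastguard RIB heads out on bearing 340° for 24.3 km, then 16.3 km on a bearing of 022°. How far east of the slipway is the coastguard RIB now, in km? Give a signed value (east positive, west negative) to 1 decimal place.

-2.2 km

Leg 1 (340°, 24.3 km): east 24.3 sin 340° = -8.31, north 24.3 cos 340° = 22.83
Leg 2 (022°, 16.3 km): east 16.3 sin 22° = 6.11, north 16.3 cos 22° = 15.11
Net east component: -2.21 km.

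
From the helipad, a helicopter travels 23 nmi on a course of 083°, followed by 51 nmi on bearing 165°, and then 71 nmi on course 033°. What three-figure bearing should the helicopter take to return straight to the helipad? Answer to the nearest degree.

Leg 1 (083°, 23 nmi): east 23 sin 83° = 22.83, north 23 cos 83° = 2.80
Leg 2 (165°, 51 nmi): east 51 sin 165° = 13.20, north 51 cos 165° = -49.26
Leg 3 (033°, 71 nmi): east 71 sin 33° = 38.67, north 71 cos 33° = 59.55
Net displacement: 74.70 east, 13.09 north. Direction back to start is (-74.70, -13.09): bearing = atan2(-74.70, -13.09) mod 360° = 260.06° ≈ 260°.

260°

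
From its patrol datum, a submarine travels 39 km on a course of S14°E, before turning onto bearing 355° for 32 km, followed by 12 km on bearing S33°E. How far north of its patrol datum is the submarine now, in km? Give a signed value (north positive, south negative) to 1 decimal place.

-16.0 km

Leg 1 (S14°E, 39 km): east 39 sin 166° = 9.43, north 39 cos 166° = -37.84
Leg 2 (355°, 32 km): east 32 sin 355° = -2.79, north 32 cos 355° = 31.88
Leg 3 (S33°E, 12 km): east 12 sin 147° = 6.54, north 12 cos 147° = -10.06
Net north component: -16.03 km.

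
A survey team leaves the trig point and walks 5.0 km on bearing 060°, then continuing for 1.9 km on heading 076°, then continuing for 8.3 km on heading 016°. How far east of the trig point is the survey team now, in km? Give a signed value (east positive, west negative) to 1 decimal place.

Leg 1 (060°, 5.0 km): east 5.0 sin 60° = 4.33, north 5.0 cos 60° = 2.50
Leg 2 (076°, 1.9 km): east 1.9 sin 76° = 1.84, north 1.9 cos 76° = 0.46
Leg 3 (016°, 8.3 km): east 8.3 sin 16° = 2.29, north 8.3 cos 16° = 7.98
Net east component: 8.46 km.

8.5 km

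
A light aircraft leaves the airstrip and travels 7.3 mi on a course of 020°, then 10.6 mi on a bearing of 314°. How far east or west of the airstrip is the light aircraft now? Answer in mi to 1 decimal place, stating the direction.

Leg 1 (020°, 7.3 mi): east 7.3 sin 20° = 2.50, north 7.3 cos 20° = 6.86
Leg 2 (314°, 10.6 mi): east 10.6 sin 314° = -7.63, north 10.6 cos 314° = 7.36
Net east component: -5.13 mi.

5.1 mi west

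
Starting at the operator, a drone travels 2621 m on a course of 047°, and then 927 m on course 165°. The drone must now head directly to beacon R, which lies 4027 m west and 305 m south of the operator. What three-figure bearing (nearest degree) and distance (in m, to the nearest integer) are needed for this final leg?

259°, 6299 m

Leg 1 (047°, 2621 m): east 2621 sin 47° = 1916.88, north 2621 cos 47° = 1787.52
Leg 2 (165°, 927 m): east 927 sin 165° = 239.93, north 927 cos 165° = -895.41
Current position: (2156.80, 892.10). Target: (-4027, -305). Remaining: Δeast = -6183.80, Δnorth = -1197.10.
Bearing = atan2(-6183.80, -1197.10) mod 360° = 259.04°; distance = √((-6183.80)² + (-1197.10)²) = 6298.610 m.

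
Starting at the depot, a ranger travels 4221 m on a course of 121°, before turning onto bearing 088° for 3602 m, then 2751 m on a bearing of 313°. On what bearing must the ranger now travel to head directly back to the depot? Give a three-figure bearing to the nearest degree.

Leg 1 (121°, 4221 m): east 4221 sin 121° = 3618.10, north 4221 cos 121° = -2173.98
Leg 2 (088°, 3602 m): east 3602 sin 88° = 3599.81, north 3602 cos 88° = 125.71
Leg 3 (313°, 2751 m): east 2751 sin 313° = -2011.95, north 2751 cos 313° = 1876.18
Net displacement: 5205.95 east, -172.09 north. Direction back to start is (-5205.95, 172.09): bearing = atan2(-5205.95, 172.09) mod 360° = 271.89° ≈ 272°.

272°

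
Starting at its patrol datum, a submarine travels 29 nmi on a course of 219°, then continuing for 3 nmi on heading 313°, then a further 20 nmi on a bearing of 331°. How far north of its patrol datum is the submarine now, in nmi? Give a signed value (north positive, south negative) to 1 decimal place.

-3.0 nmi

Leg 1 (219°, 29 nmi): east 29 sin 219° = -18.25, north 29 cos 219° = -22.54
Leg 2 (313°, 3 nmi): east 3 sin 313° = -2.19, north 3 cos 313° = 2.05
Leg 3 (331°, 20 nmi): east 20 sin 331° = -9.70, north 20 cos 331° = 17.49
Net north component: -3.00 nmi.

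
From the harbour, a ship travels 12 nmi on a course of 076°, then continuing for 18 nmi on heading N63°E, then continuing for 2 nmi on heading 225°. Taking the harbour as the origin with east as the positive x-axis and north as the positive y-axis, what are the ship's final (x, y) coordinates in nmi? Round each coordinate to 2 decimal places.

(26.27, 9.66)

Leg 1 (076°, 12 nmi): east 12 sin 76° = 11.64, north 12 cos 76° = 2.90
Leg 2 (N63°E, 18 nmi): east 18 sin 63° = 16.04, north 18 cos 63° = 8.17
Leg 3 (225°, 2 nmi): east 2 sin 225° = -1.41, north 2 cos 225° = -1.41
Summing: 26.27 nmi east, 9.66 nmi north → (26.27, 9.66).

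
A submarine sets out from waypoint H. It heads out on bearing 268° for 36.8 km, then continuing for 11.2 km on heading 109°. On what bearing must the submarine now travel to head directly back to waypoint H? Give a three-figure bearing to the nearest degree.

079°

Leg 1 (268°, 36.8 km): east 36.8 sin 268° = -36.78, north 36.8 cos 268° = -1.28
Leg 2 (109°, 11.2 km): east 11.2 sin 109° = 10.59, north 11.2 cos 109° = -3.65
Net displacement: -26.19 east, -4.93 north. Direction back to start is (26.19, 4.93): bearing = atan2(26.19, 4.93) mod 360° = 79.34° ≈ 079°.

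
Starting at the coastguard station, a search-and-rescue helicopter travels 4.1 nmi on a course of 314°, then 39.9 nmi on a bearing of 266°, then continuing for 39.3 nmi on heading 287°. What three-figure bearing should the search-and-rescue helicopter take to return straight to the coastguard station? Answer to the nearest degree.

098°

Leg 1 (314°, 4.1 nmi): east 4.1 sin 314° = -2.95, north 4.1 cos 314° = 2.85
Leg 2 (266°, 39.9 nmi): east 39.9 sin 266° = -39.80, north 39.9 cos 266° = -2.78
Leg 3 (287°, 39.3 nmi): east 39.3 sin 287° = -37.58, north 39.3 cos 287° = 11.49
Net displacement: -80.33 east, 11.56 north. Direction back to start is (80.33, -11.56): bearing = atan2(80.33, -11.56) mod 360° = 98.19° ≈ 098°.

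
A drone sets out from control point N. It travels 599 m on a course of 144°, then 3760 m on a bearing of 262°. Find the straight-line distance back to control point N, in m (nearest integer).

Leg 1 (144°, 599 m): east 599 sin 144° = 352.08, north 599 cos 144° = -484.60
Leg 2 (262°, 3760 m): east 3760 sin 262° = -3723.41, north 3760 cos 262° = -523.29
Net: -3371.32 east, -1007.89 north. Distance = √((-3371.32)² + (-1007.89)²) = 3518.761 m.

3519 m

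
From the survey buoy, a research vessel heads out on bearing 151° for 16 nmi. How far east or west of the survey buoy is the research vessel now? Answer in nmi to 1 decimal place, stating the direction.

Leg 1 (151°, 16 nmi): east 16 sin 151° = 7.76, north 16 cos 151° = -13.99
Net east component: 7.76 nmi.

7.8 nmi east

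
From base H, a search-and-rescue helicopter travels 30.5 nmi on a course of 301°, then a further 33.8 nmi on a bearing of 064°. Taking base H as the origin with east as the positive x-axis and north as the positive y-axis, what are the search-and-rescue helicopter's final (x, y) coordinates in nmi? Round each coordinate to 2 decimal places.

(4.24, 30.53)

Leg 1 (301°, 30.5 nmi): east 30.5 sin 301° = -26.14, north 30.5 cos 301° = 15.71
Leg 2 (064°, 33.8 nmi): east 33.8 sin 64° = 30.38, north 33.8 cos 64° = 14.82
Summing: 4.24 nmi east, 30.53 nmi north → (4.24, 30.53).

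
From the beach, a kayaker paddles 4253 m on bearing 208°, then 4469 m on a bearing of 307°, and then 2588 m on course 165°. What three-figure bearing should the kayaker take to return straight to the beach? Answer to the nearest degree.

054°

Leg 1 (208°, 4253 m): east 4253 sin 208° = -1996.66, north 4253 cos 208° = -3755.18
Leg 2 (307°, 4469 m): east 4469 sin 307° = -3569.10, north 4469 cos 307° = 2689.51
Leg 3 (165°, 2588 m): east 2588 sin 165° = 669.82, north 2588 cos 165° = -2499.82
Net displacement: -4895.94 east, -3565.48 north. Direction back to start is (4895.94, 3565.48): bearing = atan2(4895.94, 3565.48) mod 360° = 53.94° ≈ 054°.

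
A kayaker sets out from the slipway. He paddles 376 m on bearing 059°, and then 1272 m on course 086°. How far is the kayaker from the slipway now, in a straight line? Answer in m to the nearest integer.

Leg 1 (059°, 376 m): east 376 sin 59° = 322.29, north 376 cos 59° = 193.65
Leg 2 (086°, 1272 m): east 1272 sin 86° = 1268.90, north 1272 cos 86° = 88.73
Net: 1591.20 east, 282.38 north. Distance = √((1591.20)² + (282.38)²) = 1616.059 m.

1616 m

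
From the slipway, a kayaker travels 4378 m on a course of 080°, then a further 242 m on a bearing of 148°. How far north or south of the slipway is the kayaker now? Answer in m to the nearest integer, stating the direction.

555 m north

Leg 1 (080°, 4378 m): east 4378 sin 80° = 4311.49, north 4378 cos 80° = 760.23
Leg 2 (148°, 242 m): east 242 sin 148° = 128.24, north 242 cos 148° = -205.23
Net north component: 555.00 m.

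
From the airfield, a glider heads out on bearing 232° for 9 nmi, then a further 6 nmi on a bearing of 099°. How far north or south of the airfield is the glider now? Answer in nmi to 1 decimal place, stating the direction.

6.5 nmi south

Leg 1 (232°, 9 nmi): east 9 sin 232° = -7.09, north 9 cos 232° = -5.54
Leg 2 (099°, 6 nmi): east 6 sin 99° = 5.93, north 6 cos 99° = -0.94
Net north component: -6.48 nmi.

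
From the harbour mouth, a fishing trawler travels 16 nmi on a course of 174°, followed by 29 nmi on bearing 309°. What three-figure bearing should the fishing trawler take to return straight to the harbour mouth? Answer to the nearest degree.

096°

Leg 1 (174°, 16 nmi): east 16 sin 174° = 1.67, north 16 cos 174° = -15.91
Leg 2 (309°, 29 nmi): east 29 sin 309° = -22.54, north 29 cos 309° = 18.25
Net displacement: -20.86 east, 2.34 north. Direction back to start is (20.86, -2.34): bearing = atan2(20.86, -2.34) mod 360° = 96.39° ≈ 096°.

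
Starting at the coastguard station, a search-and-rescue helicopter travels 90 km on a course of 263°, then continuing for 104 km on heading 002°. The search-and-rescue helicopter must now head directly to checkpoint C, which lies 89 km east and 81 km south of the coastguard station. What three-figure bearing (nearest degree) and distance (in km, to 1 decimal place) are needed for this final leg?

Leg 1 (263°, 90 km): east 90 sin 263° = -89.33, north 90 cos 263° = -10.97
Leg 2 (002°, 104 km): east 104 sin 2° = 3.63, north 104 cos 2° = 103.94
Current position: (-85.70, 92.97). Target: (89, -81). Remaining: Δeast = 174.70, Δnorth = -173.97.
Bearing = atan2(174.70, -173.97) mod 360° = 134.88°; distance = √((174.70)² + (-173.97)²) = 246.546 km.

135°, 246.5 km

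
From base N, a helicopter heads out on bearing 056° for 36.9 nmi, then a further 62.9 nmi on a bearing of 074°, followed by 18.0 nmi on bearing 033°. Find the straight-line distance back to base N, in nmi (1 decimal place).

114.0 nmi

Leg 1 (056°, 36.9 nmi): east 36.9 sin 56° = 30.59, north 36.9 cos 56° = 20.63
Leg 2 (074°, 62.9 nmi): east 62.9 sin 74° = 60.46, north 62.9 cos 74° = 17.34
Leg 3 (033°, 18.0 nmi): east 18.0 sin 33° = 9.80, north 18.0 cos 33° = 15.10
Net: 100.86 east, 53.07 north. Distance = √((100.86)² + (53.07)²) = 113.968 nmi.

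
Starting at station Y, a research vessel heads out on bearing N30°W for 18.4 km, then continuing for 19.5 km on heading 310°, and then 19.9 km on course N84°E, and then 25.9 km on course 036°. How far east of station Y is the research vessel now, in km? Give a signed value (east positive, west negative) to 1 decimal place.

Leg 1 (N30°W, 18.4 km): east 18.4 sin 330° = -9.20, north 18.4 cos 330° = 15.93
Leg 2 (310°, 19.5 km): east 19.5 sin 310° = -14.94, north 19.5 cos 310° = 12.53
Leg 3 (N84°E, 19.9 km): east 19.9 sin 84° = 19.79, north 19.9 cos 84° = 2.08
Leg 4 (036°, 25.9 km): east 25.9 sin 36° = 15.22, north 25.9 cos 36° = 20.95
Net east component: 10.88 km.

10.9 km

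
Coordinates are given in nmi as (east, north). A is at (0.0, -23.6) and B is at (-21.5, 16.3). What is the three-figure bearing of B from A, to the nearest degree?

332°

Δeast = -21.5 − 0.0 = -21.50; Δnorth = 16.3 − -23.6 = 39.90.
Bearing = atan2(Δeast, Δnorth) mod 360° = 331.68° ≈ 332°.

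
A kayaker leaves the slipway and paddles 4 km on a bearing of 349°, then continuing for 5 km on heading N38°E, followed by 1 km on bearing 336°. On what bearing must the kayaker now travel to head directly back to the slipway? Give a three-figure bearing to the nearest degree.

Leg 1 (349°, 4 km): east 4 sin 349° = -0.76, north 4 cos 349° = 3.93
Leg 2 (N38°E, 5 km): east 5 sin 38° = 3.08, north 5 cos 38° = 3.94
Leg 3 (336°, 1 km): east 1 sin 336° = -0.41, north 1 cos 336° = 0.91
Net displacement: 1.91 east, 8.78 north. Direction back to start is (-1.91, -8.78): bearing = atan2(-1.91, -8.78) mod 360° = 192.26° ≈ 192°.

192°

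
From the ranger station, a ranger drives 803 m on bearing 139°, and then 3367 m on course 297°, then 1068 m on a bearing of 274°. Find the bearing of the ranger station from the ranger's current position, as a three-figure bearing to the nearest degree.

106°

Leg 1 (139°, 803 m): east 803 sin 139° = 526.82, north 803 cos 139° = -606.03
Leg 2 (297°, 3367 m): east 3367 sin 297° = -3000.02, north 3367 cos 297° = 1528.59
Leg 3 (274°, 1068 m): east 1068 sin 274° = -1065.40, north 1068 cos 274° = 74.50
Net displacement: -3538.60 east, 997.05 north. Direction back to start is (3538.60, -997.05): bearing = atan2(3538.60, -997.05) mod 360° = 105.74° ≈ 106°.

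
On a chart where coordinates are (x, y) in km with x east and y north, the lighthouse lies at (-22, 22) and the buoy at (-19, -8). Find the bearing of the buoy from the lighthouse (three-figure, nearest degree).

174°

Δeast = -19 − -22 = 3.00; Δnorth = -8 − 22 = -30.00.
Bearing = atan2(Δeast, Δnorth) mod 360° = 174.29° ≈ 174°.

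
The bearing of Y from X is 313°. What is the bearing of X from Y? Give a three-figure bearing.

133°

Back-bearing = 313° − 180° = 133°.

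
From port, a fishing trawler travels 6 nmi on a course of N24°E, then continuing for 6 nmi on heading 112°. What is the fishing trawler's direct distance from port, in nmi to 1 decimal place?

Leg 1 (N24°E, 6 nmi): east 6 sin 24° = 2.44, north 6 cos 24° = 5.48
Leg 2 (112°, 6 nmi): east 6 sin 112° = 5.56, north 6 cos 112° = -2.25
Net: 8.00 east, 3.23 north. Distance = √((8.00)² + (3.23)²) = 8.632 nmi.

8.6 nmi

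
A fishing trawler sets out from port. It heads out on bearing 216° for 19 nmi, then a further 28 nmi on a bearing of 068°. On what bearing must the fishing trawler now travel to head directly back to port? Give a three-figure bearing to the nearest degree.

288°

Leg 1 (216°, 19 nmi): east 19 sin 216° = -11.17, north 19 cos 216° = -15.37
Leg 2 (068°, 28 nmi): east 28 sin 68° = 25.96, north 28 cos 68° = 10.49
Net displacement: 14.79 east, -4.88 north. Direction back to start is (-14.79, 4.88): bearing = atan2(-14.79, 4.88) mod 360° = 288.26° ≈ 288°.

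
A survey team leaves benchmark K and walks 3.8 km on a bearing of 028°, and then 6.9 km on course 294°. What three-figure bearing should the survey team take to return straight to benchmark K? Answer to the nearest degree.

Leg 1 (028°, 3.8 km): east 3.8 sin 28° = 1.78, north 3.8 cos 28° = 3.36
Leg 2 (294°, 6.9 km): east 6.9 sin 294° = -6.30, north 6.9 cos 294° = 2.81
Net displacement: -4.52 east, 6.16 north. Direction back to start is (4.52, -6.16): bearing = atan2(4.52, -6.16) mod 360° = 143.74° ≈ 144°.

144°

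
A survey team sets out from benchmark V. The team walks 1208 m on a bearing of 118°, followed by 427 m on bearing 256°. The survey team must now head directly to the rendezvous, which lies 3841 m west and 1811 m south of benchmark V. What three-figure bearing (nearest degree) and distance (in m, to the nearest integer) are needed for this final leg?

256°, 4636 m

Leg 1 (118°, 1208 m): east 1208 sin 118° = 1066.60, north 1208 cos 118° = -567.12
Leg 2 (256°, 427 m): east 427 sin 256° = -414.32, north 427 cos 256° = -103.30
Current position: (652.28, -670.42). Target: (-3841, -1811). Remaining: Δeast = -4493.28, Δnorth = -1140.58.
Bearing = atan2(-4493.28, -1140.58) mod 360° = 255.76°; distance = √((-4493.28)² + (-1140.58)²) = 4635.787 m.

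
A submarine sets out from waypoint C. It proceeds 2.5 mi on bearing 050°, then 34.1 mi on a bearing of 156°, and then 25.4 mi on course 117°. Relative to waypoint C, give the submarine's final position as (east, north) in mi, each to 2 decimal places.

(38.42, -41.08)

Leg 1 (050°, 2.5 mi): east 2.5 sin 50° = 1.92, north 2.5 cos 50° = 1.61
Leg 2 (156°, 34.1 mi): east 34.1 sin 156° = 13.87, north 34.1 cos 156° = -31.15
Leg 3 (117°, 25.4 mi): east 25.4 sin 117° = 22.63, north 25.4 cos 117° = -11.53
Summing: 38.42 mi east, -41.08 mi north → (38.42, -41.08).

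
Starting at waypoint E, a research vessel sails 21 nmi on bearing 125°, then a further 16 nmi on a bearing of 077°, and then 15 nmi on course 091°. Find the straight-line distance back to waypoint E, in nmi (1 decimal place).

48.6 nmi

Leg 1 (125°, 21 nmi): east 21 sin 125° = 17.20, north 21 cos 125° = -12.05
Leg 2 (077°, 16 nmi): east 16 sin 77° = 15.59, north 16 cos 77° = 3.60
Leg 3 (091°, 15 nmi): east 15 sin 91° = 15.00, north 15 cos 91° = -0.26
Net: 47.79 east, -8.71 north. Distance = √((47.79)² + (-8.71)²) = 48.577 nmi.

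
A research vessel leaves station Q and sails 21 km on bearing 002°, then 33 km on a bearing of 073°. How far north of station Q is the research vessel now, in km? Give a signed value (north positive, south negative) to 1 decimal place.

30.6 km

Leg 1 (002°, 21 km): east 21 sin 2° = 0.73, north 21 cos 2° = 20.99
Leg 2 (073°, 33 km): east 33 sin 73° = 31.56, north 33 cos 73° = 9.65
Net north component: 30.64 km.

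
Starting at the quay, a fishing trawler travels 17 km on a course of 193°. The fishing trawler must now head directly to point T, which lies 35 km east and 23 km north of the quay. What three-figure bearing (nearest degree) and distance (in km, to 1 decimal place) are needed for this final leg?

044°, 55.4 km

Leg 1 (193°, 17 km): east 17 sin 193° = -3.82, north 17 cos 193° = -16.56
Current position: (-3.82, -16.56). Target: (35, 23). Remaining: Δeast = 38.82, Δnorth = 39.56.
Bearing = atan2(38.82, 39.56) mod 360° = 44.46°; distance = √((38.82)² + (39.56)²) = 55.431 km.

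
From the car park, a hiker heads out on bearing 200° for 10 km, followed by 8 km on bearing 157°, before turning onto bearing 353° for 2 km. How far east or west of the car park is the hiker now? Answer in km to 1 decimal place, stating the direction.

Leg 1 (200°, 10 km): east 10 sin 200° = -3.42, north 10 cos 200° = -9.40
Leg 2 (157°, 8 km): east 8 sin 157° = 3.13, north 8 cos 157° = -7.36
Leg 3 (353°, 2 km): east 2 sin 353° = -0.24, north 2 cos 353° = 1.99
Net east component: -0.54 km.

0.5 km west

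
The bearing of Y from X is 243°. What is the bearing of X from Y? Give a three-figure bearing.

063°

Back-bearing = 243° − 180° = 063°.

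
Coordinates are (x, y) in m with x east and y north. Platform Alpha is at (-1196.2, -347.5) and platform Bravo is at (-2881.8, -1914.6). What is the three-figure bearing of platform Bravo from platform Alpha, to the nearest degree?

227°

Δeast = -2881.8 − -1196.2 = -1685.60; Δnorth = -1914.6 − -347.5 = -1567.10.
Bearing = atan2(Δeast, Δnorth) mod 360° = 227.09° ≈ 227°.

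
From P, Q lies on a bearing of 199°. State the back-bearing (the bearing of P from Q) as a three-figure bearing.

019°

Back-bearing = 199° − 180° = 019°.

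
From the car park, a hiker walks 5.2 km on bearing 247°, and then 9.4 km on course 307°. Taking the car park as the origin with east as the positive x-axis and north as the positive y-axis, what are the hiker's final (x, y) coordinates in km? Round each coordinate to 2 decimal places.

Leg 1 (247°, 5.2 km): east 5.2 sin 247° = -4.79, north 5.2 cos 247° = -2.03
Leg 2 (307°, 9.4 km): east 9.4 sin 307° = -7.51, north 9.4 cos 307° = 5.66
Summing: -12.29 km east, 3.63 km north → (-12.29, 3.63).

(-12.29, 3.63)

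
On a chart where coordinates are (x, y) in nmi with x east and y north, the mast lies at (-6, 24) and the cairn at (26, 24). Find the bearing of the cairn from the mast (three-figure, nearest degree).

Δeast = 26 − -6 = 32.00; Δnorth = 24 − 24 = 0.00.
Bearing = atan2(Δeast, Δnorth) mod 360° = 90.00° ≈ 090°.

090°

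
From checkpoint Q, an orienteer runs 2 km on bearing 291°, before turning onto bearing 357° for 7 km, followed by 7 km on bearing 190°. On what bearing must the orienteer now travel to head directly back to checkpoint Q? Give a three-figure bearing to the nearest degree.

Leg 1 (291°, 2 km): east 2 sin 291° = -1.87, north 2 cos 291° = 0.72
Leg 2 (357°, 7 km): east 7 sin 357° = -0.37, north 7 cos 357° = 6.99
Leg 3 (190°, 7 km): east 7 sin 190° = -1.22, north 7 cos 190° = -6.89
Net displacement: -3.45 east, 0.81 north. Direction back to start is (3.45, -0.81): bearing = atan2(3.45, -0.81) mod 360° = 103.27° ≈ 103°.

103°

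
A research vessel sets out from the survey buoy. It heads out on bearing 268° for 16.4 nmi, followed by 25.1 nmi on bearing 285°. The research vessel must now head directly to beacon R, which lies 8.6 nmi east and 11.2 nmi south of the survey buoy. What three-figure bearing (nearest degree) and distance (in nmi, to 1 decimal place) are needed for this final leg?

Leg 1 (268°, 16.4 nmi): east 16.4 sin 268° = -16.39, north 16.4 cos 268° = -0.57
Leg 2 (285°, 25.1 nmi): east 25.1 sin 285° = -24.24, north 25.1 cos 285° = 6.50
Current position: (-40.63, 5.92). Target: (8.6, -11.2). Remaining: Δeast = 49.23, Δnorth = -17.12.
Bearing = atan2(49.23, -17.12) mod 360° = 109.18°; distance = √((49.23)² + (-17.12)²) = 52.128 nmi.

109°, 52.1 nmi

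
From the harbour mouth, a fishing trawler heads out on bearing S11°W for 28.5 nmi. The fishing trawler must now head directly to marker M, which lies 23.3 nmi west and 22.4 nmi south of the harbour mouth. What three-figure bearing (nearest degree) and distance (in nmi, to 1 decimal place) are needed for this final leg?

Leg 1 (S11°W, 28.5 nmi): east 28.5 sin 191° = -5.44, north 28.5 cos 191° = -27.98
Current position: (-5.44, -27.98). Target: (-23.3, -22.4). Remaining: Δeast = -17.86, Δnorth = 5.58.
Bearing = atan2(-17.86, 5.58) mod 360° = 287.34°; distance = √((-17.86)² + (5.58)²) = 18.712 nmi.

287°, 18.7 nmi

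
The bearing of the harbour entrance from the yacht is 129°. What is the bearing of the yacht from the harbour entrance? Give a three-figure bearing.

Back-bearing = 129° + 180° = 309°.

309°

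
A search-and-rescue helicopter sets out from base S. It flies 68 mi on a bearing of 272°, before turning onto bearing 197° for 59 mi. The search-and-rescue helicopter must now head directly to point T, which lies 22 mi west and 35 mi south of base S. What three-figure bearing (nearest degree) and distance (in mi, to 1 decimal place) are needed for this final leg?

Leg 1 (272°, 68 mi): east 68 sin 272° = -67.96, north 68 cos 272° = 2.37
Leg 2 (197°, 59 mi): east 59 sin 197° = -17.25, north 59 cos 197° = -56.42
Current position: (-85.21, -54.05). Target: (-22, -35). Remaining: Δeast = 63.21, Δnorth = 19.05.
Bearing = atan2(63.21, 19.05) mod 360° = 73.23°; distance = √((63.21)² + (19.05)²) = 66.016 mi.

073°, 66.0 mi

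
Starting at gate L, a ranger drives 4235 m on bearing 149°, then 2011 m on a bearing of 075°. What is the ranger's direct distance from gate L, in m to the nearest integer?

5165 m

Leg 1 (149°, 4235 m): east 4235 sin 149° = 2181.19, north 4235 cos 149° = -3630.10
Leg 2 (075°, 2011 m): east 2011 sin 75° = 1942.48, north 2011 cos 75° = 520.49
Net: 4123.66 east, -3109.62 north. Distance = √((4123.66)² + (-3109.62)²) = 5164.719 m.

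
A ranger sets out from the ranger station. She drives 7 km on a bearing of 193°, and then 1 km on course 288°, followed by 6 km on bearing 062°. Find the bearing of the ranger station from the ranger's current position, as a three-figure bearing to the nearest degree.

Leg 1 (193°, 7 km): east 7 sin 193° = -1.57, north 7 cos 193° = -6.82
Leg 2 (288°, 1 km): east 1 sin 288° = -0.95, north 1 cos 288° = 0.31
Leg 3 (062°, 6 km): east 6 sin 62° = 5.30, north 6 cos 62° = 2.82
Net displacement: 2.77 east, -3.69 north. Direction back to start is (-2.77, 3.69): bearing = atan2(-2.77, 3.69) mod 360° = 323.12° ≈ 323°.

323°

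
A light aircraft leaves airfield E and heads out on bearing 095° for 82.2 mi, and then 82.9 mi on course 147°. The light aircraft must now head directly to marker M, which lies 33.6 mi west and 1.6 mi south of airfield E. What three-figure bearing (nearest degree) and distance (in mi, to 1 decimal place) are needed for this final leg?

Leg 1 (095°, 82.2 mi): east 82.2 sin 95° = 81.89, north 82.2 cos 95° = -7.16
Leg 2 (147°, 82.9 mi): east 82.9 sin 147° = 45.15, north 82.9 cos 147° = -69.53
Current position: (127.04, -76.69). Target: (-33.6, -1.6). Remaining: Δeast = -160.64, Δnorth = 75.09.
Bearing = atan2(-160.64, 75.09) mod 360° = 295.05°; distance = √((-160.64)² + (75.09)²) = 177.322 mi.

295°, 177.3 mi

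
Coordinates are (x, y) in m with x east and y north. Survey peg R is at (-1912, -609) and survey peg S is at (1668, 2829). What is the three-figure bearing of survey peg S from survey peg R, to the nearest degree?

046°

Δeast = 1668 − -1912 = 3580.00; Δnorth = 2829 − -609 = 3438.00.
Bearing = atan2(Δeast, Δnorth) mod 360° = 46.16° ≈ 046°.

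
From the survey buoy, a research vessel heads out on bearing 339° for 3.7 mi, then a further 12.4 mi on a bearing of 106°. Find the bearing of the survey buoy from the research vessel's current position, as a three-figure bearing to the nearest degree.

270°

Leg 1 (339°, 3.7 mi): east 3.7 sin 339° = -1.33, north 3.7 cos 339° = 3.45
Leg 2 (106°, 12.4 mi): east 12.4 sin 106° = 11.92, north 12.4 cos 106° = -3.42
Net displacement: 10.59 east, 0.04 north. Direction back to start is (-10.59, -0.04): bearing = atan2(-10.59, -0.04) mod 360° = 269.80° ≈ 270°.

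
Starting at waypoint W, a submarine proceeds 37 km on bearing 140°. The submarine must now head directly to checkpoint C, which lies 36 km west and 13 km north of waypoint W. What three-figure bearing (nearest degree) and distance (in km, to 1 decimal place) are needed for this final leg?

Leg 1 (140°, 37 km): east 37 sin 140° = 23.78, north 37 cos 140° = -28.34
Current position: (23.78, -28.34). Target: (-36, 13). Remaining: Δeast = -59.78, Δnorth = 41.34.
Bearing = atan2(-59.78, 41.34) mod 360° = 304.67°; distance = √((-59.78)² + (41.34)²) = 72.686 km.

305°, 72.7 km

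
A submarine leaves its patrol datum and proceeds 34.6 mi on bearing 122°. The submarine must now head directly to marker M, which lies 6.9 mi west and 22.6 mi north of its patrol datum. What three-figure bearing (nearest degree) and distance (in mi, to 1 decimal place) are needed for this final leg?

318°, 54.7 mi

Leg 1 (122°, 34.6 mi): east 34.6 sin 122° = 29.34, north 34.6 cos 122° = -18.34
Current position: (29.34, -18.34). Target: (-6.9, 22.6). Remaining: Δeast = -36.24, Δnorth = 40.94.
Bearing = atan2(-36.24, 40.94) mod 360° = 318.48°; distance = √((-36.24)² + (40.94)²) = 54.674 mi.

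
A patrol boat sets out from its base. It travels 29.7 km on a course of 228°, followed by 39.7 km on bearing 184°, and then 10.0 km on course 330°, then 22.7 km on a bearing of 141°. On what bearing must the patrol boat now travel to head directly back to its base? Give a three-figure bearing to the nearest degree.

Leg 1 (228°, 29.7 km): east 29.7 sin 228° = -22.07, north 29.7 cos 228° = -19.87
Leg 2 (184°, 39.7 km): east 39.7 sin 184° = -2.77, north 39.7 cos 184° = -39.60
Leg 3 (330°, 10.0 km): east 10.0 sin 330° = -5.00, north 10.0 cos 330° = 8.66
Leg 4 (141°, 22.7 km): east 22.7 sin 141° = 14.29, north 22.7 cos 141° = -17.64
Net displacement: -15.56 east, -68.46 north. Direction back to start is (15.56, 68.46): bearing = atan2(15.56, 68.46) mod 360° = 12.80° ≈ 013°.

013°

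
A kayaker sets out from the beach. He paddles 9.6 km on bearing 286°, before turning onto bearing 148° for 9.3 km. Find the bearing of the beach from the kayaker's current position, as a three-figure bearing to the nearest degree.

039°

Leg 1 (286°, 9.6 km): east 9.6 sin 286° = -9.23, north 9.6 cos 286° = 2.65
Leg 2 (148°, 9.3 km): east 9.3 sin 148° = 4.93, north 9.3 cos 148° = -7.89
Net displacement: -4.30 east, -5.24 north. Direction back to start is (4.30, 5.24): bearing = atan2(4.30, 5.24) mod 360° = 39.37° ≈ 039°.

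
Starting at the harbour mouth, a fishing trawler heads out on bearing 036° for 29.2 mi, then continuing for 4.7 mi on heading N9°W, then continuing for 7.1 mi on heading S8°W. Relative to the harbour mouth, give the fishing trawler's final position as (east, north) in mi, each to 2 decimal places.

(15.44, 21.23)

Leg 1 (036°, 29.2 mi): east 29.2 sin 36° = 17.16, north 29.2 cos 36° = 23.62
Leg 2 (N9°W, 4.7 mi): east 4.7 sin 351° = -0.74, north 4.7 cos 351° = 4.64
Leg 3 (S8°W, 7.1 mi): east 7.1 sin 188° = -0.99, north 7.1 cos 188° = -7.03
Summing: 15.44 mi east, 21.23 mi north → (15.44, 21.23).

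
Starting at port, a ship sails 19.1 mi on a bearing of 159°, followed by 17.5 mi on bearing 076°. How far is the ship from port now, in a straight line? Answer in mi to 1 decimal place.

27.4 mi

Leg 1 (159°, 19.1 mi): east 19.1 sin 159° = 6.84, north 19.1 cos 159° = -17.83
Leg 2 (076°, 17.5 mi): east 17.5 sin 76° = 16.98, north 17.5 cos 76° = 4.23
Net: 23.83 east, -13.60 north. Distance = √((23.83)² + (-13.60)²) = 27.432 mi.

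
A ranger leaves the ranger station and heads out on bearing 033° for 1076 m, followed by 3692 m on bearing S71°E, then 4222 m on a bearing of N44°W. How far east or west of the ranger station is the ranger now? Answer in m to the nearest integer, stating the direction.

Leg 1 (033°, 1076 m): east 1076 sin 33° = 586.03, north 1076 cos 33° = 902.41
Leg 2 (S71°E, 3692 m): east 3692 sin 109° = 3490.85, north 3692 cos 109° = -1202.00
Leg 3 (N44°W, 4222 m): east 4222 sin 316° = -2932.85, north 4222 cos 316° = 3037.05
Net east component: 1144.04 m.

1144 m east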